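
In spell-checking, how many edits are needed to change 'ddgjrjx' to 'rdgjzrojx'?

Let D[i][j] be the edit distance between the first i characters of 'ddgjrjx' and the first j characters of 'rdgjzrojx', with D[i][0] = i, D[0][j] = j, and D[i][j] = D[i-1][j-1] if the characters match, else 1 + min(D[i-1][j], D[i][j-1], D[i-1][j-1]). Filling the table (rows: prefixes of 'ddgjrjx', columns: prefixes of 'rdgjzrojx'):
     ε  r  d  g  j  z  r  o  j  x
  ε  0  1  2  3  4  5  6  7  8  9
  d  1  1  1  2  3  4  5  6  7  8
  d  2  2  1  2  3  4  5  6  7  8
  g  3  3  2  1  2  3  4  5  6  7
  j  4  4  3  2  1  2  3  4  5  6
  r  5  4  4  3  2  2  2  3  4  5
  j  6  5  5  4  3  3  3  3  3  4
  x  7  6  6  5  4  4  4  4  4  3
The bottom-right entry gives D[7][9] = 3, so no sequence of fewer than 3 edits works. Backtracking through the table gives one optimal edit sequence (3 edits):
  ddgjrjx → rdgjrjx (sub d→r @1)
  rdgjrjx → rdgjzrjx (ins z @5)
  rdgjzrjx → rdgjzrojx (ins o @7)
Edit distance = 3.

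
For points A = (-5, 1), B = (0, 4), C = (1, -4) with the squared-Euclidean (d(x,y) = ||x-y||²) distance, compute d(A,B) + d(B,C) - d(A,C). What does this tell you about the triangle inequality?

d(A,B) = 5² + 3² = 34, d(B,C) = 1² + 8² = 65, d(A,C) = 6² + 5² = 61.
d(A,B) + d(B,C) - d(A,C) = 34 + 65 - 61 = 99 - 61 = 38. This is ≥ 0, so the triangle inequality holds for these points.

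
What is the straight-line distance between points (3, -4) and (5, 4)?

√(Σ(x_i - y_i)²) = √((3 - 5)² + (-4 - 4)²)
= √((-2)² + (-8)²) = √(4 + 64) = √68 ≈ 8.2462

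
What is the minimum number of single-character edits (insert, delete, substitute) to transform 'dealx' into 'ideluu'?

Let D[i][j] be the edit distance between the first i characters of 'dealx' and the first j characters of 'ideluu', with D[i][0] = i, D[0][j] = j, and D[i][j] = D[i-1][j-1] if the characters match, else 1 + min(D[i-1][j], D[i][j-1], D[i-1][j-1]). Filling the table (rows: prefixes of 'dealx', columns: prefixes of 'ideluu'):
     ε  i  d  e  l  u  u
  ε  0  1  2  3  4  5  6
  d  1  1  1  2  3  4  5
  e  2  2  2  1  2  3  4
  a  3  3  3  2  2  3  4
  l  4  4  4  3  2  3  4
  x  5  5  5  4  3  3  4
The bottom-right entry gives D[5][6] = 4, so no sequence of fewer than 4 edits works. Backtracking through the table gives one optimal edit sequence (4 edits):
  dealx → idealx (ins i @1)
  idealx → idellx (sub a→l @4)
  idellx → idelux (sub l→u @5)
  idelux → ideluu (sub x→u @6)
Edit distance = 4.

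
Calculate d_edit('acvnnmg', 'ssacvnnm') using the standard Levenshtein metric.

Let D[i][j] be the edit distance between the first i characters of 'acvnnmg' and the first j characters of 'ssacvnnm', with D[i][0] = i, D[0][j] = j, and D[i][j] = D[i-1][j-1] if the characters match, else 1 + min(D[i-1][j], D[i][j-1], D[i-1][j-1]). Filling the table (rows: prefixes of 'acvnnmg', columns: prefixes of 'ssacvnnm'):
     ε  s  s  a  c  v  n  n  m
  ε  0  1  2  3  4  5  6  7  8
  a  1  1  2  2  3  4  5  6  7
  c  2  2  2  3  2  3  4  5  6
  v  3  3  3  3  3  2  3  4  5
  n  4  4  4  4  4  3  2  3  4
  n  5  5  5  5  5  4  3  2  3
  m  6  6  6  6  6  5  4  3  2
  g  7  7  7  7  7  6  5  4  3
The bottom-right entry gives D[7][8] = 3, so no sequence of fewer than 3 edits works. Backtracking through the table gives one optimal edit sequence (3 edits):
  acvnnmg → sacvnnmg (ins s @1)
  sacvnnmg → ssacvnnmg (ins s @2)
  ssacvnnmg → ssacvnnm (del g @9)
Edit distance = 3.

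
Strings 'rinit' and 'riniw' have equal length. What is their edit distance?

Let D[i][j] be the edit distance between the first i characters of 'rinit' and the first j characters of 'riniw', with D[i][0] = i, D[0][j] = j, and D[i][j] = D[i-1][j-1] if the characters match, else 1 + min(D[i-1][j], D[i][j-1], D[i-1][j-1]). Filling the table (rows: prefixes of 'rinit', columns: prefixes of 'riniw'):
     ε  r  i  n  i  w
  ε  0  1  2  3  4  5
  r  1  0  1  2  3  4
  i  2  1  0  1  2  3
  n  3  2  1  0  1  2
  i  4  3  2  1  0  1
  t  5  4  3  2  1  1
The bottom-right entry gives D[5][5] = 1, so no sequence of fewer than 1 edit works. Backtracking through the table gives one optimal edit sequence (1 edit):
  rinit → riniw (sub t→w @5)
Edit distance = 1.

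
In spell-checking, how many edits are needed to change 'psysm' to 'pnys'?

Let D[i][j] be the edit distance between the first i characters of 'psysm' and the first j characters of 'pnys', with D[i][0] = i, D[0][j] = j, and D[i][j] = D[i-1][j-1] if the characters match, else 1 + min(D[i-1][j], D[i][j-1], D[i-1][j-1]). Filling the table (rows: prefixes of 'psysm', columns: prefixes of 'pnys'):
     ε  p  n  y  s
  ε  0  1  2  3  4
  p  1  0  1  2  3
  s  2  1  1  2  2
  y  3  2  2  1  2
  s  4  3  3  2  1
  m  5  4  4  3  2
The bottom-right entry gives D[5][4] = 2, so no sequence of fewer than 2 edits works. Backtracking through the table gives one optimal edit sequence (2 edits):
  psysm → pnysm (sub s→n @2)
  pnysm → pnys (del m @5)
Edit distance = 2.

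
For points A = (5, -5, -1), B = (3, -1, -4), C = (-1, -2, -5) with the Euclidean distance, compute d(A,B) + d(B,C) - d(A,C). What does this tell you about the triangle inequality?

d(A,B) = √(2² + 4² + 3²) = √29 ≈ 5.3852, d(B,C) = √(4² + 1² + 1²) = √18 ≈ 4.2426, d(A,C) = √(6² + 3² + 4²) = √61 ≈ 7.8102.
d(A,B) + d(B,C) - d(A,C) = 5.3852 + 4.2426 - 7.8102 = 9.6278 - 7.8102 = 1.8176 (to 4 decimal places). This is ≥ 0, so the triangle inequality holds for these points.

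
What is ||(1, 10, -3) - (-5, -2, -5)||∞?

max(|x_i - y_i|) = max(|1 - (-5)|, |10 - (-2)|, |-3 - (-5)|) = max(6, 12, 2) = 12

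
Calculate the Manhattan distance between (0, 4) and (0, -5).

Σ|x_i - y_i| = |0 - 0| + |4 - (-5)| = 0 + 9 = 9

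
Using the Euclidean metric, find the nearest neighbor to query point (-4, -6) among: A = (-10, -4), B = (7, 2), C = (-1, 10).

Distances: d(A) ≈ 6.3246, d(B) ≈ 13.6015, d(C) ≈ 16.2788. Nearest: A = (-10, -4) with distance 6.3246.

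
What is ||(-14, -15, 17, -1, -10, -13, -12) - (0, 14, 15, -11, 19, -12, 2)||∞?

max(|x_i - y_i|) = max(|-14 - 0|, |-15 - 14|, |17 - 15|, |-1 - (-11)|, |-10 - 19|, |-13 - (-12)|, |-12 - 2|) = max(14, 29, 2, 10, 29, 1, 14) = 29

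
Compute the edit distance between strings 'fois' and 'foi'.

Let D[i][j] be the edit distance between the first i characters of 'fois' and the first j characters of 'foi', with D[i][0] = i, D[0][j] = j, and D[i][j] = D[i-1][j-1] if the characters match, else 1 + min(D[i-1][j], D[i][j-1], D[i-1][j-1]). Filling the table (rows: prefixes of 'fois', columns: prefixes of 'foi'):
     ε  f  o  i
  ε  0  1  2  3
  f  1  0  1  2
  o  2  1  0  1
  i  3  2  1  0
  s  4  3  2  1
The bottom-right entry gives D[4][3] = 1, so no sequence of fewer than 1 edit works. Backtracking through the table gives one optimal edit sequence (1 edit):
  fois → foi (del s @4)
Edit distance = 1.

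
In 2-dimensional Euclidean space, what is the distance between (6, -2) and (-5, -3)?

√(Σ(x_i - y_i)²) = √((6 - (-5))² + (-2 - (-3))²)
= √(11² + 1²) = √(121 + 1) = √122 ≈ 11.0454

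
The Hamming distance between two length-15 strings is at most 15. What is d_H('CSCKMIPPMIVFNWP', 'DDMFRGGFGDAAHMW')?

Differing positions: 1, 2, 3, 4, 5, 6, 7, 8, 9, 10, 11, 12, 13, 14, 15. Hamming distance = 15. The maximum possible Hamming distance for length-15 strings is 15, so d_H/15 = 15/15 = 1.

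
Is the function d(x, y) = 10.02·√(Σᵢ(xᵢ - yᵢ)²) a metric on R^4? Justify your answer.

Yes. The L2 (Euclidean) norm induces a metric on R^4, and multiplying a metric by a positive constant 10.02 > 0 preserves all four axioms: non-negativity (10.02·||x-y|| ≥ 0), identity (10.02·||x-y|| = 0 ⟺ ||x-y|| = 0 ⟺ x = y), symmetry (||x-y|| = ||y-x||), and the triangle inequality (10.02·||x-z|| ≤ 10.02·||x-y|| + 10.02·||y-z||). So d is a metric.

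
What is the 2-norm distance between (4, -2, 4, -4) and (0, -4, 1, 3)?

(Σ|x_i - y_i|^2)^(1/2) = (|4 - 0|^2 + |-2 - (-4)|^2 + |4 - 1|^2 + |-4 - 3|^2)^(1/2)
= (4^2 + 2^2 + 3^2 + 7^2)^(1/2) = (16 + 4 + 9 + 49)^(1/2) = (78)^(1/2) ≈ 8.8318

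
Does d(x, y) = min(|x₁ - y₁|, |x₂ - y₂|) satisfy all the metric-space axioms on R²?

No. d fails identity of indiscernibles: take x = (0, 0) and y = (0, 7). Then d(x,y) = min(|0 - 0|, |0 - 7|) = min(0, 7) = 0, yet x ≠ y.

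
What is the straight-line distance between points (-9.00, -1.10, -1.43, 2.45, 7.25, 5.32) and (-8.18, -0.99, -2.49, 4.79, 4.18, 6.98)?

√(Σ(x_i - y_i)²) = √((-9 - (-8.18))² + (-1.1 - (-0.99))² + (-1.43 - (-2.49))² + (2.45 - 4.79)² + (7.25 - 4.18)² + (5.32 - 6.98)²)
= √((-0.82)² + (-0.11)² + 1.06² + (-2.34)² + 3.07² + (-1.66)²) = √(0.6724 + 0.0121 + 1.1236 + 5.4756 + 9.4249 + 2.7556) = √19.4642 ≈ 4.4118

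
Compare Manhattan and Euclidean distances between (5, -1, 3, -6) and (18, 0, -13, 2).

L1 = |5 - 18| + |-1 - 0| + |3 - (-13)| + |-6 - 2| = 13 + 1 + 16 + 8 = 38
L2 = √(13² + 1² + 16² + 8²) = √490 ≈ 22.1359
L1 ≥ L2 always (equality iff movement is along one axis); L1 > L2 here.
Ratio L1/L2 = 38/√490 ≈ 1.7167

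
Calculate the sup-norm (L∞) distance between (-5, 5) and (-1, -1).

max(|x_i - y_i|) = max(|-5 - (-1)|, |5 - (-1)|) = max(4, 6) = 6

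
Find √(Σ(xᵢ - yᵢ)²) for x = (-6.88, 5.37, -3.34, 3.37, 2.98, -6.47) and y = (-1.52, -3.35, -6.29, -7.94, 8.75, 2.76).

√(Σ(x_i - y_i)²) = √((-6.88 - (-1.52))² + (5.37 - (-3.35))² + (-3.34 - (-6.29))² + (3.37 - (-7.94))² + (2.98 - 8.75)² + (-6.47 - 2.76)²)
= √((-5.36)² + 8.72² + 2.95² + 11.31² + (-5.77)² + (-9.23)²) = √(28.7296 + 76.0384 + 8.7025 + 127.9161 + 33.2929 + 85.1929) = √359.8724 ≈ 18.9703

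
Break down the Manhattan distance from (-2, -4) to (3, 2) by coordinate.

Σ|x_i - y_i| = |-2 - 3| + |-4 - 2| = 5 + 6 = 11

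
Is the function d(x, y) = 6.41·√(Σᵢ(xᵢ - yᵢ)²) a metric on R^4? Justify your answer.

Yes. The L2 (Euclidean) norm induces a metric on R^4, and multiplying a metric by a positive constant 6.41 > 0 preserves all four axioms: non-negativity (6.41·||x-y|| ≥ 0), identity (6.41·||x-y|| = 0 ⟺ ||x-y|| = 0 ⟺ x = y), symmetry (||x-y|| = ||y-x||), and the triangle inequality (6.41·||x-z|| ≤ 6.41·||x-y|| + 6.41·||y-z||). So d is a metric.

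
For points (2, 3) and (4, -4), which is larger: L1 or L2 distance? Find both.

L1 = |2 - 4| + |3 - (-4)| = 2 + 7 = 9
L2 = √(2² + 7²) = √53 ≈ 7.2801
L1 ≥ L2 always (equality iff movement is along one axis); L1 > L2 here.
Ratio L1/L2 = 9/√53 ≈ 1.2362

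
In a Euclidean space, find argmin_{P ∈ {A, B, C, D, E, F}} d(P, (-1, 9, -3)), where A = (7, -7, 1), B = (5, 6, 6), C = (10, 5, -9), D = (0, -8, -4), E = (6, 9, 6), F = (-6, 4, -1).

Distances: d(A) ≈ 18.3303, d(B) ≈ 11.225, d(C) ≈ 13.1529, d(D) ≈ 17.0587, d(E) ≈ 11.4018, d(F) ≈ 7.3485. Nearest: F = (-6, 4, -1) with distance 7.3485.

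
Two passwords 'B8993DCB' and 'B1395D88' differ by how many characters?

Differing positions: 2, 3, 5, 7, 8. Hamming distance = 5.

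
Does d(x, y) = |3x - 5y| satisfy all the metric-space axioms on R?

No. d fails symmetry: d(3, 2) = |3·3 - 5·2| = |-1| = 1, but d(2, 3) = |3·2 - 5·3| = |-9| = 9. Since 1 ≠ 9, d(x,y) ≠ d(y,x) in general.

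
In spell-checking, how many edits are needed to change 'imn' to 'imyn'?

Let D[i][j] be the edit distance between the first i characters of 'imn' and the first j characters of 'imyn', with D[i][0] = i, D[0][j] = j, and D[i][j] = D[i-1][j-1] if the characters match, else 1 + min(D[i-1][j], D[i][j-1], D[i-1][j-1]). Filling the table (rows: prefixes of 'imn', columns: prefixes of 'imyn'):
     ε  i  m  y  n
  ε  0  1  2  3  4
  i  1  0  1  2  3
  m  2  1  0  1  2
  n  3  2  1  1  1
The bottom-right entry gives D[3][4] = 1, so no sequence of fewer than 1 edit works. Backtracking through the table gives one optimal edit sequence (1 edit):
  imn → imyn (ins y @3)
Edit distance = 1.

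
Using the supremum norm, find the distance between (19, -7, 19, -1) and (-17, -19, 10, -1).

max(|x_i - y_i|) = max(|19 - (-17)|, |-7 - (-19)|, |19 - 10|, |-1 - (-1)|) = max(36, 12, 9, 0) = 36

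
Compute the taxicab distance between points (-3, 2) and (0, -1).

Σ|x_i - y_i| = |-3 - 0| + |2 - (-1)| = 3 + 3 = 6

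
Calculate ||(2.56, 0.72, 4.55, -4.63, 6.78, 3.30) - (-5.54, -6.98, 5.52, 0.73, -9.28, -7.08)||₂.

√(Σ(x_i - y_i)²) = √((2.56 - (-5.54))² + (0.72 - (-6.98))² + (4.55 - 5.52)² + (-4.63 - 0.73)² + (6.78 - (-9.28))² + (3.3 - (-7.08))²)
= √(8.1² + 7.7² + (-0.97)² + (-5.36)² + 16.06² + 10.38²) = √(65.61 + 59.29 + 0.9409 + 28.7296 + 257.9236 + 107.7444) = √520.2385 ≈ 22.8087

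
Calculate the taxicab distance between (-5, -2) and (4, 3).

Σ|x_i - y_i| = |-5 - 4| + |-2 - 3| = 9 + 5 = 14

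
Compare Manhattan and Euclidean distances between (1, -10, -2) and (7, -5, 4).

L1 = |1 - 7| + |-10 - (-5)| + |-2 - 4| = 6 + 5 + 6 = 17
L2 = √(6² + 5² + 6²) = √97 ≈ 9.8489
L1 ≥ L2 always (equality iff movement is along one axis); L1 > L2 here.
Ratio L1/L2 = 17/√97 ≈ 1.7261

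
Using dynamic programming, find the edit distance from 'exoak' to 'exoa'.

Let D[i][j] be the edit distance between the first i characters of 'exoak' and the first j characters of 'exoa', with D[i][0] = i, D[0][j] = j, and D[i][j] = D[i-1][j-1] if the characters match, else 1 + min(D[i-1][j], D[i][j-1], D[i-1][j-1]). Filling the table (rows: prefixes of 'exoak', columns: prefixes of 'exoa'):
     ε  e  x  o  a
  ε  0  1  2  3  4
  e  1  0  1  2  3
  x  2  1  0  1  2
  o  3  2  1  0  1
  a  4  3  2  1  0
  k  5  4  3  2  1
The bottom-right entry gives D[5][4] = 1, so no sequence of fewer than 1 edit works. Backtracking through the table gives one optimal edit sequence (1 edit):
  exoak → exoa (del k @5)
Edit distance = 1.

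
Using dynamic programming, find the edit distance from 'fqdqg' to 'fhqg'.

Let D[i][j] be the edit distance between the first i characters of 'fqdqg' and the first j characters of 'fhqg', with D[i][0] = i, D[0][j] = j, and D[i][j] = D[i-1][j-1] if the characters match, else 1 + min(D[i-1][j], D[i][j-1], D[i-1][j-1]). Filling the table (rows: prefixes of 'fqdqg', columns: prefixes of 'fhqg'):
     ε  f  h  q  g
  ε  0  1  2  3  4
  f  1  0  1  2  3
  q  2  1  1  1  2
  d  3  2  2  2  2
  q  4  3  3  2  3
  g  5  4  4  3  2
The bottom-right entry gives D[5][4] = 2, so no sequence of fewer than 2 edits works. Backtracking through the table gives one optimal edit sequence (2 edits):
  fqdqg → fdqg (del q @2)
  fdqg → fhqg (sub d→h @2)
Edit distance = 2.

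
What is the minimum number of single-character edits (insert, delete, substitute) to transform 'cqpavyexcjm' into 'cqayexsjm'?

Let D[i][j] be the edit distance between the first i characters of 'cqpavyexcjm' and the first j characters of 'cqayexsjm', with D[i][0] = i, D[0][j] = j, and D[i][j] = D[i-1][j-1] if the characters match, else 1 + min(D[i-1][j], D[i][j-1], D[i-1][j-1]). Filling the table (rows: prefixes of 'cqpavyexcjm', columns: prefixes of 'cqayexsjm'):
     ε  c  q  a  y  e  x  s  j  m
  ε  0  1  2  3  4  5  6  7  8  9
  c  1  0  1  2  3  4  5  6  7  8
  q  2  1  0  1  2  3  4  5  6  7
  p  3  2  1  1  2  3  4  5  6  7
  a  4  3  2  1  2  3  4  5  6  7
  v  5  4  3  2  2  3  4  5  6  7
  y  6  5  4  3  2  3  4  5  6  7
  e  7  6  5  4  3  2  3  4  5  6
  x  8  7  6  5  4  3  2  3  4  5
  c  9  8  7  6  5  4  3  3  4  5
  j 10  9  8  7  6  5  4  4  3  4
  m 11 10  9  8  7  6  5  5  4  3
The bottom-right entry gives D[11][9] = 3, so no sequence of fewer than 3 edits works. Backtracking through the table gives one optimal edit sequence (3 edits):
  cqpavyexcjm → cqavyexcjm (del p @3)
  cqavyexcjm → cqayexcjm (del v @4)
  cqayexcjm → cqayexsjm (sub c→s @7)
Edit distance = 3.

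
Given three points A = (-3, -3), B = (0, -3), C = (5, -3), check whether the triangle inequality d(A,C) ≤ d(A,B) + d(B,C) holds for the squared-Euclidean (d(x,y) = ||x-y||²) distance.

d(A,B) = 3² + 0² = 9, d(B,C) = 5² + 0² = 25, d(A,C) = 8² + 0² = 64.
d(A,C) = 64 > 9 + 25 = 34. Triangle inequality is VIOLATED. (Squared-Euclidean is not a metric — this is a counterexample.)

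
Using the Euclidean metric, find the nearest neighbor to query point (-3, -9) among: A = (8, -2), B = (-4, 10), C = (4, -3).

Distances: d(A) ≈ 13.0384, d(B) ≈ 19.0263, d(C) ≈ 9.2195. Nearest: C = (4, -3) with distance 9.2195.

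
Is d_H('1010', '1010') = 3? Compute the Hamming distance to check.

Differing positions: none. Hamming distance = 0, so the claim that d_H = 3 is false.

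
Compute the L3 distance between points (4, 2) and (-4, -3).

(Σ|x_i - y_i|^3)^(1/3) = (|4 - (-4)|^3 + |2 - (-3)|^3)^(1/3)
= (8^3 + 5^3)^(1/3) = (512 + 125)^(1/3) = (637)^(1/3) ≈ 8.6043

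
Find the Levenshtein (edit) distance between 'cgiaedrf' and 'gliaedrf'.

Let D[i][j] be the edit distance between the first i characters of 'cgiaedrf' and the first j characters of 'gliaedrf', with D[i][0] = i, D[0][j] = j, and D[i][j] = D[i-1][j-1] if the characters match, else 1 + min(D[i-1][j], D[i][j-1], D[i-1][j-1]). Filling the table (rows: prefixes of 'cgiaedrf', columns: prefixes of 'gliaedrf'):
     ε  g  l  i  a  e  d  r  f
  ε  0  1  2  3  4  5  6  7  8
  c  1  1  2  3  4  5  6  7  8
  g  2  1  2  3  4  5  6  7  8
  i  3  2  2  2  3  4  5  6  7
  a  4  3  3  3  2  3  4  5  6
  e  5  4  4  4  3  2  3  4  5
  d  6  5  5  5  4  3  2  3  4
  r  7  6  6  6  5  4  3  2  3
  f  8  7  7  7  6  5  4  3  2
The bottom-right entry gives D[8][8] = 2, so no sequence of fewer than 2 edits works. Backtracking through the table gives one optimal edit sequence (2 edits):
  cgiaedrf → ggiaedrf (sub c→g @1)
  ggiaedrf → gliaedrf (sub g→l @2)
Edit distance = 2.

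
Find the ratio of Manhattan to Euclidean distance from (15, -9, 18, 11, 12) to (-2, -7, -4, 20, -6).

L1 = |15 - (-2)| + |-9 - (-7)| + |18 - (-4)| + |11 - 20| + |12 - (-6)| = 17 + 2 + 22 + 9 + 18 = 68
L2 = √(17² + 2² + 22² + 9² + 18²) = √1182 ≈ 34.3802
L1 ≥ L2 always (equality iff movement is along one axis); L1 > L2 here.
Ratio L1/L2 = 68/√1182 ≈ 1.9779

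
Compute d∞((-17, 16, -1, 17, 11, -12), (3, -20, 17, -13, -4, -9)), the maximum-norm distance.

max(|x_i - y_i|) = max(|-17 - 3|, |16 - (-20)|, |-1 - 17|, |17 - (-13)|, |11 - (-4)|, |-12 - (-9)|) = max(20, 36, 18, 30, 15, 3) = 36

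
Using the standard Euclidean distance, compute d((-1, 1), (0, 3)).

(Σ|x_i - y_i|^2)^(1/2) = (|-1 - 0|^2 + |1 - 3|^2)^(1/2)
= (1^2 + 2^2)^(1/2) = (1 + 4)^(1/2) = (5)^(1/2) ≈ 2.2361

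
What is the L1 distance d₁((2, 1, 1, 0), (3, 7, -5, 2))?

Σ|x_i - y_i| = |2 - 3| + |1 - 7| + |1 - (-5)| + |0 - 2| = 1 + 6 + 6 + 2 = 15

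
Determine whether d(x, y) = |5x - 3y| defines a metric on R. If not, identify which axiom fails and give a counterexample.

No. d fails symmetry: d(2, 8) = |5·2 - 3·8| = |-14| = 14, but d(8, 2) = |5·8 - 3·2| = |34| = 34. Since 14 ≠ 34, d(x,y) ≠ d(y,x) in general.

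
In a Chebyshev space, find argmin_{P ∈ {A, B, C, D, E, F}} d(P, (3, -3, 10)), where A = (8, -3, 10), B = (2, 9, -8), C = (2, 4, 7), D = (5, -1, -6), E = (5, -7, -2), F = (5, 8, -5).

Distances: d(A) = 5, d(B) = 18, d(C) = 7, d(D) = 16, d(E) = 12, d(F) = 15. Nearest: A = (8, -3, 10) with distance 5.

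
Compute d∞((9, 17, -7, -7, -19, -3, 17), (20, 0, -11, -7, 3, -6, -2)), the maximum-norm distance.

max(|x_i - y_i|) = max(|9 - 20|, |17 - 0|, |-7 - (-11)|, |-7 - (-7)|, |-19 - 3|, |-3 - (-6)|, |17 - (-2)|) = max(11, 17, 4, 0, 22, 3, 19) = 22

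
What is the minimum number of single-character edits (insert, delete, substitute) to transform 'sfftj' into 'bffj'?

Let D[i][j] be the edit distance between the first i characters of 'sfftj' and the first j characters of 'bffj', with D[i][0] = i, D[0][j] = j, and D[i][j] = D[i-1][j-1] if the characters match, else 1 + min(D[i-1][j], D[i][j-1], D[i-1][j-1]). Filling the table (rows: prefixes of 'sfftj', columns: prefixes of 'bffj'):
     ε  b  f  f  j
  ε  0  1  2  3  4
  s  1  1  2  3  4
  f  2  2  1  2  3
  f  3  3  2  1  2
  t  4  4  3  2  2
  j  5  5  4  3  2
The bottom-right entry gives D[5][4] = 2, so no sequence of fewer than 2 edits works. Backtracking through the table gives one optimal edit sequence (2 edits):
  sfftj → bfftj (sub s→b @1)
  bfftj → bffj (del t @4)
Edit distance = 2.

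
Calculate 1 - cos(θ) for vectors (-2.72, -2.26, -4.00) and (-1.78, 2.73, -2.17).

With u = (-2.72, -2.26, -4.00), v = (-1.78, 2.73, -2.17):
u·v = (-2.72)·(-1.78) + (-2.26)·2.73 + (-4)·(-2.17) = 4.8416 + (-6.1698) + 8.68 = 7.3518.
|u| = √((-2.72)² + (-2.26)² + (-4)²) = √(7.3984 + 5.1076 + 16) = √28.506, |v| = √((-1.78)² + 2.73² + (-2.17)²) = √(3.1684 + 7.4529 + 4.7089) = √15.3302.
cos θ = (u·v)/(|u||v|) = 7.3518/(√28.506·√15.3302) ≈ 0.3517
Cosine distance = 1 - cos θ ≈ 1 - 0.3517 = 0.6483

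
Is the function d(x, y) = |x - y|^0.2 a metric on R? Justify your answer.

Yes. With 0 < p = 0.2 ≤ 1, d(x,y) = |x-y|^0.2 is a metric on R. Non-negativity and symmetry are immediate; |x-y|^0.2 = 0 ⟺ |x-y| = 0 ⟺ x = y. For the triangle inequality, the function t ↦ t^0.2 is subadditive on [0,∞) when p ≤ 1, so |x-z|^0.2 ≤ (|x-y| + |y-z|)^0.2 ≤ |x-y|^0.2 + |y-z|^0.2.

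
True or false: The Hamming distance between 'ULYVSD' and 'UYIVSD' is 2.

Differing positions: 2, 3. Hamming distance = 2, so the claim is true.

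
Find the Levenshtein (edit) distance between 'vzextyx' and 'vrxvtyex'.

Let D[i][j] be the edit distance between the first i characters of 'vzextyx' and the first j characters of 'vrxvtyex', with D[i][0] = i, D[0][j] = j, and D[i][j] = D[i-1][j-1] if the characters match, else 1 + min(D[i-1][j], D[i][j-1], D[i-1][j-1]). Filling the table (rows: prefixes of 'vzextyx', columns: prefixes of 'vrxvtyex'):
     ε  v  r  x  v  t  y  e  x
  ε  0  1  2  3  4  5  6  7  8
  v  1  0  1  2  3  4  5  6  7
  z  2  1  1  2  3  4  5  6  7
  e  3  2  2  2  3  4  5  5  6
  x  4  3  3  2  3  4  5  6  5
  t  5  4  4  3  3  3  4  5  6
  y  6  5  5  4  4  4  3  4  5
  x  7  6  6  5  5  5  4  4  4
The bottom-right entry gives D[7][8] = 4, so no sequence of fewer than 4 edits works. Backtracking through the table gives one optimal edit sequence (4 edits):
  vzextyx → vrextyx (sub z→r @2)
  vrextyx → vrxxtyx (sub e→x @3)
  vrxxtyx → vrxvtyx (sub x→v @4)
  vrxvtyx → vrxvtyex (ins e @7)
Edit distance = 4.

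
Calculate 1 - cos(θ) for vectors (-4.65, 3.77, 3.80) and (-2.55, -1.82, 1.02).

With u = (-4.65, 3.77, 3.80), v = (-2.55, -1.82, 1.02):
u·v = (-4.65)·(-2.55) + 3.77·(-1.82) + 3.8·1.02 = 11.8575 + (-6.8614) + 3.876 = 8.8721.
|u| = √((-4.65)² + 3.77² + 3.8²) = √(21.6225 + 14.2129 + 14.44) = √50.2754, |v| = √((-2.55)² + (-1.82)² + 1.02²) = √(6.5025 + 3.3124 + 1.0404) = √10.8553.
cos θ = (u·v)/(|u||v|) = 8.8721/(√50.2754·√10.8553) ≈ 0.3798
Cosine distance = 1 - cos θ ≈ 1 - 0.3798 = 0.6202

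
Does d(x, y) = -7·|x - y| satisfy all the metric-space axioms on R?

No. With c = -7 < 0, d fails non-negativity: d(5, 9) = -7·|5 - 9| = -7·4 = -28 < 0.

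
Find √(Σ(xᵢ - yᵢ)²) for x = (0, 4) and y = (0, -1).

√(Σ(x_i - y_i)²) = √((0 - 0)² + (4 - (-1))²)
= √(0² + 5²) = √(0 + 25) = √25 = 5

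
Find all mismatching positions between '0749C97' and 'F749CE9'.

Differing positions: 1, 6, 7. Hamming distance = 3.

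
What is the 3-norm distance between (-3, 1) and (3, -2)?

(Σ|x_i - y_i|^3)^(1/3) = (|-3 - 3|^3 + |1 - (-2)|^3)^(1/3)
= (6^3 + 3^3)^(1/3) = (216 + 27)^(1/3) = (243)^(1/3) ≈ 6.2403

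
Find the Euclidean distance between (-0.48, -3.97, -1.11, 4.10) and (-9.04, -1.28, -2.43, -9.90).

√(Σ(x_i - y_i)²) = √((-0.48 - (-9.04))² + (-3.97 - (-1.28))² + (-1.11 - (-2.43))² + (4.1 - (-9.9))²)
= √(8.56² + (-2.69)² + 1.32² + 14²) = √(73.2736 + 7.2361 + 1.7424 + 196) = √278.2521 ≈ 16.6809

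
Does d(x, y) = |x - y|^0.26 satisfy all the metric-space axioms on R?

Yes. With 0 < p = 0.26 ≤ 1, d(x,y) = |x-y|^0.26 is a metric on R. Non-negativity and symmetry are immediate; |x-y|^0.26 = 0 ⟺ |x-y| = 0 ⟺ x = y. For the triangle inequality, the function t ↦ t^0.26 is subadditive on [0,∞) when p ≤ 1, so |x-z|^0.26 ≤ (|x-y| + |y-z|)^0.26 ≤ |x-y|^0.26 + |y-z|^0.26.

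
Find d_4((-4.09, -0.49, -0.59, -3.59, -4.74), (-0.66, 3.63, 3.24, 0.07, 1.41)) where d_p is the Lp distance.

(Σ|x_i - y_i|^4)^(1/4) = (|-4.09 - (-0.66)|^4 + |-0.49 - 3.63|^4 + |-0.59 - 3.24|^4 + |-3.59 - 0.07|^4 + |-4.74 - 1.41|^4)^(1/4)
= (3.43^4 + 4.12^4 + 3.83^4 + 3.66^4 + 6.15^4)^(1/4) ≈ (138.4129 + 288.1303 + 215.1766 + 179.4421 + 1430.5415)^(1/4) = (2251.7034)^(1/4) ≈ 6.8885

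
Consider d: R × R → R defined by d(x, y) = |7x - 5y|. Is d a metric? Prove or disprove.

No. d fails symmetry: d(7, 3) = |7·7 - 5·3| = |34| = 34, but d(3, 7) = |7·3 - 5·7| = |-14| = 14. Since 34 ≠ 14, d(x,y) ≠ d(y,x) in general.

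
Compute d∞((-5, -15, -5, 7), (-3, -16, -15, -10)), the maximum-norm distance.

max(|x_i - y_i|) = max(|-5 - (-3)|, |-15 - (-16)|, |-5 - (-15)|, |7 - (-10)|) = max(2, 1, 10, 17) = 17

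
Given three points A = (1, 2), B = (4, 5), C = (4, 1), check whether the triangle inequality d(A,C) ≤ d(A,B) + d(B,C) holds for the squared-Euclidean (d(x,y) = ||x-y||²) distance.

d(A,B) = 3² + 3² = 18, d(B,C) = 0² + 4² = 16, d(A,C) = 3² + 1² = 10.
d(A,C) = 10 ≤ 18 + 16 = 34. Triangle inequality is satisfied.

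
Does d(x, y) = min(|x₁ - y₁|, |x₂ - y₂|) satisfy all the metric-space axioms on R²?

No. d fails identity of indiscernibles: take x = (1, 0) and y = (1, 3). Then d(x,y) = min(|1 - 1|, |0 - 3|) = min(0, 3) = 0, yet x ≠ y.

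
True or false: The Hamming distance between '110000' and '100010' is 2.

Differing positions: 2, 5. Hamming distance = 2, so the claim is true.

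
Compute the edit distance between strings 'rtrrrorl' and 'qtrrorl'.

Let D[i][j] be the edit distance between the first i characters of 'rtrrrorl' and the first j characters of 'qtrrorl', with D[i][0] = i, D[0][j] = j, and D[i][j] = D[i-1][j-1] if the characters match, else 1 + min(D[i-1][j], D[i][j-1], D[i-1][j-1]). Filling the table (rows: prefixes of 'rtrrrorl', columns: prefixes of 'qtrrorl'):
     ε  q  t  r  r  o  r  l
  ε  0  1  2  3  4  5  6  7
  r  1  1  2  2  3  4  5  6
  t  2  2  1  2  3  4  5  6
  r  3  3  2  1  2  3  4  5
  r  4  4  3  2  1  2  3  4
  r  5  5  4  3  2  2  2  3
  o  6  6  5  4  3  2  3  3
  r  7  7  6  5  4  3  2  3
  l  8  8  7  6  5  4  3  2
The bottom-right entry gives D[8][7] = 2, so no sequence of fewer than 2 edits works. Backtracking through the table gives one optimal edit sequence (2 edits):
  rtrrrorl → qtrrrorl (sub r→q @1)
  qtrrrorl → qtrrorl (del r @3)
Edit distance = 2.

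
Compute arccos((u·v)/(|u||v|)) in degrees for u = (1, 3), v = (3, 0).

With u = (1, 3), v = (3, 0):
u·v = 1·3 + 3·0 = 3 + 0 = 3.
|u| = √(1² + 3²) = √10, |v| = √(3² + 0²) = √9, so |u||v| = √(10·9) = √90.
cos θ = (u·v)/(|u||v|) = 3/√90 ≈ 0.316228
θ = arccos(0.316228) ≈ 71.57°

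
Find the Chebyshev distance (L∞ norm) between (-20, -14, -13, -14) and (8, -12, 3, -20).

max(|x_i - y_i|) = max(|-20 - 8|, |-14 - (-12)|, |-13 - 3|, |-14 - (-20)|) = max(28, 2, 16, 6) = 28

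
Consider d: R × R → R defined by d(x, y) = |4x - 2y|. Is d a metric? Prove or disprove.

No. d fails symmetry: d(4, 9) = |4·4 - 2·9| = |-2| = 2, but d(9, 4) = |4·9 - 2·4| = |28| = 28. Since 2 ≠ 28, d(x,y) ≠ d(y,x) in general.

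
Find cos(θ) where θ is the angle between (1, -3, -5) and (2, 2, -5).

With u = (1, -3, -5), v = (2, 2, -5):
u·v = 1·2 + (-3)·2 + (-5)·(-5) = 2 + (-6) + 25 = 21.
|u| = √(1² + (-3)² + (-5)²) = √35, |v| = √(2² + 2² + (-5)²) = √33, so |u||v| = √(35·33) = √1155.
cos θ = (u·v)/(|u||v|) = 21/√1155 ≈ 0.6179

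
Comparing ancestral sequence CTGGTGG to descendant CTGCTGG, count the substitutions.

Differing positions: 4. Hamming distance = 1.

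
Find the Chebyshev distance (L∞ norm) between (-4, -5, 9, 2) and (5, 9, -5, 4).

max(|x_i - y_i|) = max(|-4 - 5|, |-5 - 9|, |9 - (-5)|, |2 - 4|) = max(9, 14, 14, 2) = 14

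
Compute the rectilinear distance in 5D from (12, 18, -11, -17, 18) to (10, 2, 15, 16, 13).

Σ|x_i - y_i| = |12 - 10| + |18 - 2| + |-11 - 15| + |-17 - 16| + |18 - 13| = 2 + 16 + 26 + 33 + 5 = 82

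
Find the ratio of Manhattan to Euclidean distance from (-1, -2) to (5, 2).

L1 = |-1 - 5| + |-2 - 2| = 6 + 4 = 10
L2 = √(6² + 4²) = √52 ≈ 7.2111
L1 ≥ L2 always (equality iff movement is along one axis); L1 > L2 here.
Ratio L1/L2 = 10/√52 ≈ 1.3868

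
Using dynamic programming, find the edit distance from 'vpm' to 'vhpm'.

Let D[i][j] be the edit distance between the first i characters of 'vpm' and the first j characters of 'vhpm', with D[i][0] = i, D[0][j] = j, and D[i][j] = D[i-1][j-1] if the characters match, else 1 + min(D[i-1][j], D[i][j-1], D[i-1][j-1]). Filling the table (rows: prefixes of 'vpm', columns: prefixes of 'vhpm'):
     ε  v  h  p  m
  ε  0  1  2  3  4
  v  1  0  1  2  3
  p  2  1  1  1  2
  m  3  2  2  2  1
The bottom-right entry gives D[3][4] = 1, so no sequence of fewer than 1 edit works. Backtracking through the table gives one optimal edit sequence (1 edit):
  vpm → vhpm (ins h @2)
Edit distance = 1.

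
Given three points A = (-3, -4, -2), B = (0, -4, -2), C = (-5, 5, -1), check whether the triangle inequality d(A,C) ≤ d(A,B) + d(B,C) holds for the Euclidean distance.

d(A,B) = √(3² + 0² + 0²) = √9 = 3, d(B,C) = √(5² + 9² + 1²) = √107 ≈ 10.3441, d(A,C) = √(2² + 9² + 1²) = √86 ≈ 9.2736.
d(A,C) ≈ 9.2736 ≤ 3 + 10.3441 = 13.3441. Triangle inequality is satisfied.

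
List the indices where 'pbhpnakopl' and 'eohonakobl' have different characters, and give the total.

Differing positions: 1, 2, 4, 9. Hamming distance = 4.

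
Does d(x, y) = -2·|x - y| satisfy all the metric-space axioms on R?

No. With c = -2 < 0, d fails non-negativity: d(3, 7) = -2·|3 - 7| = -2·4 = -8 < 0.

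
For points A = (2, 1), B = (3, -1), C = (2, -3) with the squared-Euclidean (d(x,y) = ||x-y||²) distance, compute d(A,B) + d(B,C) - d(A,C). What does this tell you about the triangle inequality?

d(A,B) = 1² + 2² = 5, d(B,C) = 1² + 2² = 5, d(A,C) = 0² + 4² = 16.
d(A,B) + d(B,C) - d(A,C) = 5 + 5 - 16 = 10 - 16 = -6. This is < 0, so the triangle inequality FAILS for these points (squared-Euclidean is not a metric).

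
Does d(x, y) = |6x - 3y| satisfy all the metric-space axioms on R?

No. d fails symmetry: d(4, 7) = |6·4 - 3·7| = |3| = 3, but d(7, 4) = |6·7 - 3·4| = |30| = 30. Since 3 ≠ 30, d(x,y) ≠ d(y,x) in general.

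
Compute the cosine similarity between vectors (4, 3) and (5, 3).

With u = (4, 3), v = (5, 3):
u·v = 4·5 + 3·3 = 20 + 9 = 29.
|u| = √(4² + 3²) = √25, |v| = √(5² + 3²) = √34, so |u||v| = √(25·34) = √850.
cos θ = (u·v)/(|u||v|) = 29/√850 ≈ 0.9947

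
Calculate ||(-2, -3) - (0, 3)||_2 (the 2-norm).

(Σ|x_i - y_i|^2)^(1/2) = (|-2 - 0|^2 + |-3 - 3|^2)^(1/2)
= (2^2 + 6^2)^(1/2) = (4 + 36)^(1/2) = (40)^(1/2) ≈ 6.3246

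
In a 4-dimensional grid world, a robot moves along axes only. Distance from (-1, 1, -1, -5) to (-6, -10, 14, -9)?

Σ|x_i - y_i| = |-1 - (-6)| + |1 - (-10)| + |-1 - 14| + |-5 - (-9)| = 5 + 11 + 15 + 4 = 35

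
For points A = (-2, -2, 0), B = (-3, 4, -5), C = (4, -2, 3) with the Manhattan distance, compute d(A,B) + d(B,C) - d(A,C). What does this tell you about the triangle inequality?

d(A,B) = 1 + 6 + 5 = 12, d(B,C) = 7 + 6 + 8 = 21, d(A,C) = 6 + 0 + 3 = 9.
d(A,B) + d(B,C) - d(A,C) = 12 + 21 - 9 = 33 - 9 = 24. This is ≥ 0, so the triangle inequality holds for these points.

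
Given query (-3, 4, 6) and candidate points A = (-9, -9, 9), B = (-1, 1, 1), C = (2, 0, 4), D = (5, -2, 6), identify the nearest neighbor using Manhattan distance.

Distances: d(A) = 22, d(B) = 10, d(C) = 11, d(D) = 14. Nearest: B = (-1, 1, 1) with distance 10.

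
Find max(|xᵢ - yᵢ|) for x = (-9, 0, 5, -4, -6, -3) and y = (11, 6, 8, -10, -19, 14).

max(|x_i - y_i|) = max(|-9 - 11|, |0 - 6|, |5 - 8|, |-4 - (-10)|, |-6 - (-19)|, |-3 - 14|) = max(20, 6, 3, 6, 13, 17) = 20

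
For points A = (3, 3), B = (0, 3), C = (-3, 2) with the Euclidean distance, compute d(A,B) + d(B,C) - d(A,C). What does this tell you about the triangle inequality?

d(A,B) = √(3² + 0²) = √9 = 3, d(B,C) = √(3² + 1²) = √10 ≈ 3.1623, d(A,C) = √(6² + 1²) = √37 ≈ 6.0828.
d(A,B) + d(B,C) - d(A,C) = 3 + 3.1623 - 6.0828 = 6.1623 - 6.0828 = 0.0795 (to 4 decimal places). This is ≥ 0, so the triangle inequality holds for these points.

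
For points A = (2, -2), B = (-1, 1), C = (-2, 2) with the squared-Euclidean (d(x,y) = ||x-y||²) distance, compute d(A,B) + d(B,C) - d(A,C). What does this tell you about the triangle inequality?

d(A,B) = 3² + 3² = 18, d(B,C) = 1² + 1² = 2, d(A,C) = 4² + 4² = 32.
d(A,B) + d(B,C) - d(A,C) = 18 + 2 - 32 = 20 - 32 = -12. This is < 0, so the triangle inequality FAILS for these points (squared-Euclidean is not a metric).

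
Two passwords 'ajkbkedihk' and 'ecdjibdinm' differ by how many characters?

Differing positions: 1, 2, 3, 4, 5, 6, 9, 10. Hamming distance = 8.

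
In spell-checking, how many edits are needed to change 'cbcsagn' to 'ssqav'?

Let D[i][j] be the edit distance between the first i characters of 'cbcsagn' and the first j characters of 'ssqav', with D[i][0] = i, D[0][j] = j, and D[i][j] = D[i-1][j-1] if the characters match, else 1 + min(D[i-1][j], D[i][j-1], D[i-1][j-1]). Filling the table (rows: prefixes of 'cbcsagn', columns: prefixes of 'ssqav'):
     ε  s  s  q  a  v
  ε  0  1  2  3  4  5
  c  1  1  2  3  4  5
  b  2  2  2  3  4  5
  c  3  3  3  3  4  5
  s  4  3  3  4  4  5
  a  5  4  4  4  4  5
  g  6  5  5  5  5  5
  n  7  6  6  6  6  6
The bottom-right entry gives D[7][5] = 6, so no sequence of fewer than 6 edits works. Backtracking through the table gives one optimal edit sequence (6 edits):
  cbcsagn → bcsagn (del c @1)
  bcsagn → csagn (del b @1)
  csagn → ssagn (sub c→s @1)
  ssagn → ssqgn (sub a→q @3)
  ssqgn → ssqan (sub g→a @4)
  ssqan → ssqav (sub n→v @5)
Edit distance = 6.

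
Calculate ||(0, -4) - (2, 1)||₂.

√(Σ(x_i - y_i)²) = √((0 - 2)² + (-4 - 1)²)
= √((-2)² + (-5)²) = √(4 + 25) = √29 ≈ 5.3852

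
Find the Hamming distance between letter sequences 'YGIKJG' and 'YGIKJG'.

Differing positions: none. Hamming distance = 0.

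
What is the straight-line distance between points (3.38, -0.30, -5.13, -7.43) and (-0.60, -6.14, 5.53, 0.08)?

√(Σ(x_i - y_i)²) = √((3.38 - (-0.6))² + (-0.3 - (-6.14))² + (-5.13 - 5.53)² + (-7.43 - 0.08)²)
= √(3.98² + 5.84² + (-10.66)² + (-7.51)²) = √(15.8404 + 34.1056 + 113.6356 + 56.4001) = √219.9817 ≈ 14.8318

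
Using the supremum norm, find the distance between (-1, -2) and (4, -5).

max(|x_i - y_i|) = max(|-1 - 4|, |-2 - (-5)|) = max(5, 3) = 5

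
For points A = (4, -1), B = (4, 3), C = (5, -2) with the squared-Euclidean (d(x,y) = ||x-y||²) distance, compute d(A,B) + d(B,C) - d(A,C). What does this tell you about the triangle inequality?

d(A,B) = 0² + 4² = 16, d(B,C) = 1² + 5² = 26, d(A,C) = 1² + 1² = 2.
d(A,B) + d(B,C) - d(A,C) = 16 + 26 - 2 = 42 - 2 = 40. This is ≥ 0, so the triangle inequality holds for these points.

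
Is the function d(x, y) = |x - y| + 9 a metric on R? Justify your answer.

No. d fails identity of indiscernibles (specifically d(x,x) = 0): d(6, 6) = |6 - 6| + 9 = 0 + 9 = 9 ≠ 0.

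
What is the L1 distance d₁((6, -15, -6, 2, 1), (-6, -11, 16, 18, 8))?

Σ|x_i - y_i| = |6 - (-6)| + |-15 - (-11)| + |-6 - 16| + |2 - 18| + |1 - 8| = 12 + 4 + 22 + 16 + 7 = 61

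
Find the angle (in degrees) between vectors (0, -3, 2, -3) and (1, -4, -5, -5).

With u = (0, -3, 2, -3), v = (1, -4, -5, -5):
u·v = 0·1 + (-3)·(-4) + 2·(-5) + (-3)·(-5) = 0 + 12 + (-10) + 15 = 17.
|u| = √(0² + (-3)² + 2² + (-3)²) = √22, |v| = √(1² + (-4)² + (-5)² + (-5)²) = √67, so |u||v| = √(22·67) = √1474.
cos θ = (u·v)/(|u||v|) = 17/√1474 ≈ 0.442792
θ = arccos(0.442792) ≈ 63.72°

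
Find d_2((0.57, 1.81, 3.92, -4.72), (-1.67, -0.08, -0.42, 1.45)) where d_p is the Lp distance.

(Σ|x_i - y_i|^2)^(1/2) = (|0.57 - (-1.67)|^2 + |1.81 - (-0.08)|^2 + |3.92 - (-0.42)|^2 + |-4.72 - 1.45|^2)^(1/2)
= (2.24^2 + 1.89^2 + 4.34^2 + 6.17^2)^(1/2) = (5.0176 + 3.5721 + 18.8356 + 38.0689)^(1/2) = (65.4942)^(1/2) ≈ 8.0928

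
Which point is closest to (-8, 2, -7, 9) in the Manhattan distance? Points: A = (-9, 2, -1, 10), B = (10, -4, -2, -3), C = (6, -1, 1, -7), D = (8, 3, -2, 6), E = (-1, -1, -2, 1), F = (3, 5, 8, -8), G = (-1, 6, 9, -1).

Distances: d(A) = 8, d(B) = 41, d(C) = 41, d(D) = 25, d(E) = 23, d(F) = 46, d(G) = 37. Nearest: A = (-9, 2, -1, 10) with distance 8.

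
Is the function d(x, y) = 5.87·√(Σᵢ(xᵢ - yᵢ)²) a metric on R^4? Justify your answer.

Yes. The L2 (Euclidean) norm induces a metric on R^4, and multiplying a metric by a positive constant 5.87 > 0 preserves all four axioms: non-negativity (5.87·||x-y|| ≥ 0), identity (5.87·||x-y|| = 0 ⟺ ||x-y|| = 0 ⟺ x = y), symmetry (||x-y|| = ||y-x||), and the triangle inequality (5.87·||x-z|| ≤ 5.87·||x-y|| + 5.87·||y-z||). So d is a metric.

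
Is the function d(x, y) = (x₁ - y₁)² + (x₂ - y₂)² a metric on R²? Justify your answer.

No. The squared Euclidean distance fails the triangle inequality. Counterexample: x = (0, 0), y = (5, 5), z = (10, 10). d(x,z) = 10² + 10² = 200, but d(x,y) + d(y,z) = (5² + 5²) + (5² + 5²) = 50 + 50 = 100. Since 200 > 100, the triangle inequality is violated. (Note: √d, the ordinary Euclidean distance, IS a metric.)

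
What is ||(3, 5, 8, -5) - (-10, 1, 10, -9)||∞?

max(|x_i - y_i|) = max(|3 - (-10)|, |5 - 1|, |8 - 10|, |-5 - (-9)|) = max(13, 4, 2, 4) = 13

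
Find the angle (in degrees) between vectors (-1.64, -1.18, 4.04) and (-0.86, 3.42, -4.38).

With u = (-1.64, -1.18, 4.04), v = (-0.86, 3.42, -4.38):
u·v = (-1.64)·(-0.86) + (-1.18)·3.42 + 4.04·(-4.38) = 1.4104 + (-4.0356) + (-17.6952) = -20.3204.
|u| = √((-1.64)² + (-1.18)² + 4.04²) = √(2.6896 + 1.3924 + 16.3216) = √20.4036, |v| = √((-0.86)² + 3.42² + (-4.38)²) = √(0.7396 + 11.6964 + 19.1844) = √31.6204.
cos θ = (u·v)/(|u||v|) = -20.3204/(√20.4036·√31.6204) ≈ -0.80001
θ = arccos(-0.80001) ≈ 143.13°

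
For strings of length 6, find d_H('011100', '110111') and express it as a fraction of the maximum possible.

Differing positions: 1, 3, 5, 6. Hamming distance = 4. The maximum possible Hamming distance for length-6 strings is 6, so d_H/6 = 4/6 ≈ 0.6667.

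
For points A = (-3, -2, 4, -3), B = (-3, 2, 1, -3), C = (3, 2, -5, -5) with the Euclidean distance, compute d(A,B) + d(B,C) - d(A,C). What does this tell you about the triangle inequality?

d(A,B) = √(0² + 4² + 3² + 0²) = √25 = 5, d(B,C) = √(6² + 0² + 6² + 2²) = √76 ≈ 8.7178, d(A,C) = √(6² + 4² + 9² + 2²) = √137 ≈ 11.7047.
d(A,B) + d(B,C) - d(A,C) = 5 + 8.7178 - 11.7047 = 13.7178 - 11.7047 = 2.0131 (to 4 decimal places). This is ≥ 0, so the triangle inequality holds for these points.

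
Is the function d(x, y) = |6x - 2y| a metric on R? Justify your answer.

No. d fails symmetry: d(6, 8) = |6·6 - 2·8| = |20| = 20, but d(8, 6) = |6·8 - 2·6| = |36| = 36. Since 20 ≠ 36, d(x,y) ≠ d(y,x) in general.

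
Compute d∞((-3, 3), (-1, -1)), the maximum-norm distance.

max(|x_i - y_i|) = max(|-3 - (-1)|, |3 - (-1)|) = max(2, 4) = 4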